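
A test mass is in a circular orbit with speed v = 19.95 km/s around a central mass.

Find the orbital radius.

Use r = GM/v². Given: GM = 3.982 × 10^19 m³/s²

Convert to SI: v = 19.95 km/s = 19950 m/s.
For a circular orbit, v² = GM / r, so r = GM / v².
r = 3.982e+19 / (19950)² m ≈ 1e+11 m = 100 Gm.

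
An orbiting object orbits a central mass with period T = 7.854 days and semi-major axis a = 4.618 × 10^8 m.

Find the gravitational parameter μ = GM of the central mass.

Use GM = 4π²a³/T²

Convert to SI: T = 7.854 days = 678586 s.
GM = 4π² · a³ / T².
GM = 4π² · (4.618e+08)³ / (678586)² m³/s² ≈ 8.443e+15 m³/s² = 8.443 × 10^15 m³/s².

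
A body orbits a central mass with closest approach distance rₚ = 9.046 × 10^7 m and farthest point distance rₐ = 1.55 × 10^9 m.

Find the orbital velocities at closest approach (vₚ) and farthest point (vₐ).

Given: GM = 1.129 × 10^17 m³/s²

Use the vis-viva equation v² = GM(2/r − 1/a) with a = (rₚ + rₐ)/2 = (9.046e+07 + 1.55e+09)/2 = 8.2023e+08 m.
vₚ = √(GM · (2/rₚ − 1/a)) = √(1.129e+17 · (2/9.046e+07 − 1/8.2023e+08)) m/s ≈ 4.856e+04 m/s = 48.56 km/s.
vₐ = √(GM · (2/rₐ − 1/a)) = √(1.129e+17 · (2/1.55e+09 − 1/8.2023e+08)) m/s ≈ 2834 m/s = 2.834 km/s.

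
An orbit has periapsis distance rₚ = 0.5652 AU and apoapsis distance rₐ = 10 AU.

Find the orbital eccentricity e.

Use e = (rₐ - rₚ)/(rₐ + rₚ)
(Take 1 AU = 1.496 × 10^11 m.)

Convert to SI: rₚ = 0.5652 AU = 8.45539e+10 m; rₐ = 10 AU = 1.496e+12 m.
e = (rₐ − rₚ) / (rₐ + rₚ).
e = (1.496e+12 − 8.45539e+10) / (1.496e+12 + 8.45539e+10) = 1.41145e+12 / 1.58055e+12 ≈ 0.893.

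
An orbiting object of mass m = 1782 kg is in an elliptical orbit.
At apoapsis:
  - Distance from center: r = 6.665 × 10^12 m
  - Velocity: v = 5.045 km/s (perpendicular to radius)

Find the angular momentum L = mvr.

Convert to SI: v = 5.045 km/s = 5045 m/s.
Since v is perpendicular to r, L = m · v · r.
L = 1782 · 5045 · 6.665e+12 kg·m²/s ≈ 5.992e+19 kg·m²/s.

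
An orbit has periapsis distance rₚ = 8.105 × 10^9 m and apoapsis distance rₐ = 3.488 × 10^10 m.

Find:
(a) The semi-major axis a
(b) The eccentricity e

(a) a = (rₚ + rₐ) / 2 = (8.105e+09 + 3.488e+10) / 2 ≈ 2.149e+10 m = 2.149 × 10^10 m.
(b) e = (rₐ − rₚ) / (rₐ + rₚ) = (3.488e+10 − 8.105e+09) / (3.488e+10 + 8.105e+09) ≈ 0.6229.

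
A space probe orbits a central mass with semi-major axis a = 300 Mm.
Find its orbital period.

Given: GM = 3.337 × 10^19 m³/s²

Convert to SI: a = 300 Mm = 3e+08 m.
Kepler's third law: T = 2π √(a³ / GM).
Substituting a = 3e+08 m and GM = 3.337e+19 m³/s²:
T = 2π √((3e+08)³ / 3.337e+19) s
T ≈ 5652 s = 1.57 hours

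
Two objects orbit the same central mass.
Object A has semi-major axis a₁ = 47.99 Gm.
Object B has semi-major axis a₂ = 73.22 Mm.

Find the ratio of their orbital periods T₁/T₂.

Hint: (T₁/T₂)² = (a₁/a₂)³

Convert to SI: a₁ = 47.99 Gm = 4.799e+10 m; a₂ = 73.22 Mm = 7.322e+07 m.
From Kepler's third law, (T₁/T₂)² = (a₁/a₂)³, so T₁/T₂ = (a₁/a₂)^(3/2).
a₁/a₂ = 4.799e+10 / 7.322e+07 = 655.422.
T₁/T₂ = (655.422)^(3/2) ≈ 1.678e+04.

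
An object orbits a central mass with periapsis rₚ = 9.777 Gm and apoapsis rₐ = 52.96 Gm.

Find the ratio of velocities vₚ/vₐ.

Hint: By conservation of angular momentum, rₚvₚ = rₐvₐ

Convert to SI: rₚ = 9.777 Gm = 9.777e+09 m; rₐ = 52.96 Gm = 5.296e+10 m.
Conservation of angular momentum gives rₚvₚ = rₐvₐ, so vₚ/vₐ = rₐ/rₚ.
vₚ/vₐ = 5.296e+10 / 9.777e+09 ≈ 5.417.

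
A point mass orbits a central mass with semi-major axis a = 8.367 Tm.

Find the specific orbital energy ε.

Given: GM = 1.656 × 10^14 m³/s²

Convert to SI: a = 8.367 Tm = 8.367e+12 m.
ε = −GM / (2a).
ε = −1.656e+14 / (2 · 8.367e+12) J/kg ≈ -9.896 J/kg = -9.896 J/kg.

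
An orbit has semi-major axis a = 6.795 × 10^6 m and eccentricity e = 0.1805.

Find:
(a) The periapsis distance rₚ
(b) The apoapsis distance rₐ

(a) rₚ = a(1 − e) = 6.795e+06 · (1 − 0.1805) = 6.795e+06 · 0.8195 ≈ 5.569e+06 m = 5.569 × 10^6 m.
(b) rₐ = a(1 + e) = 6.795e+06 · (1 + 0.1805) = 6.795e+06 · 1.1805 ≈ 8.021e+06 m = 8.021 × 10^6 m.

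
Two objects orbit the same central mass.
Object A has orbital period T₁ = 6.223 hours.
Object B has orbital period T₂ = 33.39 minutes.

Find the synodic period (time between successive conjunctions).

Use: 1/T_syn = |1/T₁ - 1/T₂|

Convert to SI: T₁ = 6.223 hours = 22402.8 s; T₂ = 33.39 minutes = 2003.4 s.
T_syn = |T₁ · T₂ / (T₁ − T₂)|.
T_syn = |22402.8 · 2003.4 / (22402.8 − 2003.4)| s ≈ 2200 s = 36.67 minutes.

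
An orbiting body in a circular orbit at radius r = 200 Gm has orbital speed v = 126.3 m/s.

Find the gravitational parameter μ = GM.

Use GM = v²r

Convert to SI: r = 200 Gm = 2e+11 m.
For a circular orbit v² = GM/r, so GM = v² · r.
GM = (126.3)² · 2e+11 m³/s² ≈ 3.19e+15 m³/s² = 3.19 × 10^15 m³/s².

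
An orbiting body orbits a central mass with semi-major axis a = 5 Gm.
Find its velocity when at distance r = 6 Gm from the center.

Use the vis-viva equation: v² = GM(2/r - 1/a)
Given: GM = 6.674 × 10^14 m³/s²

Convert to SI: a = 5 Gm = 5e+09 m; r = 6 Gm = 6e+09 m.
Vis-viva: v = √(GM · (2/r − 1/a)).
2/r − 1/a = 2/6e+09 − 1/5e+09 = 1.33333e-10 m⁻¹.
v = √(6.674e+14 · 1.33333e-10) m/s ≈ 298.3 m/s = 298.3 m/s.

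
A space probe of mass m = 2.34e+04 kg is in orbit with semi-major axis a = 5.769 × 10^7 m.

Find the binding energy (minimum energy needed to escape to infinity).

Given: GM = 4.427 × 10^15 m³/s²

Total orbital energy is E = −GMm/(2a); binding energy is E_bind = −E = GMm/(2a).
E_bind = 4.427e+15 · 2.34e+04 / (2 · 5.769e+07) J ≈ 8.978e+11 J = 897.8 GJ.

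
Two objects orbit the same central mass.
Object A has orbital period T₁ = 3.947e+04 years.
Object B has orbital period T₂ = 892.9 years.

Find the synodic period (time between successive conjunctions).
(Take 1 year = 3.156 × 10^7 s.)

Convert to SI: T₁ = 3.947e+04 years = 1.24567e+12 s; T₂ = 892.9 years = 2.81799e+10 s.
T_syn = |T₁ · T₂ / (T₁ − T₂)|.
T_syn = |1.24567e+12 · 2.81799e+10 / (1.24567e+12 − 2.81799e+10)| s ≈ 2.883e+10 s = 913.6 years.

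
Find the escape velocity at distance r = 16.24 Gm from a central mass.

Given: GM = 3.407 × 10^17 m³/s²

Convert to SI: r = 16.24 Gm = 1.624e+10 m.
Escape velocity comes from setting total energy to zero: ½v² − GM/r = 0 ⇒ v_esc = √(2GM / r).
v_esc = √(2 · 3.407e+17 / 1.624e+10) m/s ≈ 6478 m/s = 6.478 km/s.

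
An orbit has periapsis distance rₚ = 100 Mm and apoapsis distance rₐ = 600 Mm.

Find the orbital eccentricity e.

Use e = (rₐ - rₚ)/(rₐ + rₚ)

Convert to SI: rₚ = 100 Mm = 1e+08 m; rₐ = 600 Mm = 6e+08 m.
e = (rₐ − rₚ) / (rₐ + rₚ).
e = (6e+08 − 1e+08) / (6e+08 + 1e+08) = 5e+08 / 7e+08 ≈ 0.7143.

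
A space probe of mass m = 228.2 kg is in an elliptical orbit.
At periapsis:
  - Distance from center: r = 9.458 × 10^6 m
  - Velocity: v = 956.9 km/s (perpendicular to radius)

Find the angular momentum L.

Convert to SI: v = 956.9 km/s = 956900 m/s.
Since v is perpendicular to r, L = m · v · r.
L = 228.2 · 956900 · 9.458e+06 kg·m²/s ≈ 2.065e+15 kg·m²/s.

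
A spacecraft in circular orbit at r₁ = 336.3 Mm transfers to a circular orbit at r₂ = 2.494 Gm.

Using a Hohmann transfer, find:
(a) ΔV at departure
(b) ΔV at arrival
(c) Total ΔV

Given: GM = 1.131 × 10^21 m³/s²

Convert to SI: r₁ = 336.3 Mm = 3.363e+08 m; r₂ = 2.494 Gm = 2.494e+09 m.
Transfer semi-major axis: a_t = (r₁ + r₂)/2 = (3.363e+08 + 2.494e+09)/2 = 1.41515e+09 m.
Circular speeds: v₁ = √(GM/r₁) = 1.83387e+06 m/s, v₂ = √(GM/r₂) = 673415 m/s.
Transfer speeds (vis-viva v² = GM(2/r − 1/a_t)): v₁ᵗ = 2.43453e+06 m/s, v₂ᵗ = 328281 m/s.
(a) ΔV₁ = |v₁ᵗ − v₁| ≈ 6.007e+05 m/s = 600.7 km/s.
(b) ΔV₂ = |v₂ − v₂ᵗ| ≈ 3.451e+05 m/s = 345.1 km/s.
(c) ΔV_total = ΔV₁ + ΔV₂ ≈ 9.458e+05 m/s = 945.8 km/s.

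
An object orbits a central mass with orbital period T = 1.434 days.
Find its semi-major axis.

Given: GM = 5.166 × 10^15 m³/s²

Convert to SI: T = 1.434 days = 123898 s.
Invert Kepler's third law: a = (GM · T² / (4π²))^(1/3).
Substituting T = 123898 s and GM = 5.166e+15 m³/s²:
a = (5.166e+15 · (123898)² / (4π²))^(1/3) m
a ≈ 1.262e+08 m = 126.2 Mm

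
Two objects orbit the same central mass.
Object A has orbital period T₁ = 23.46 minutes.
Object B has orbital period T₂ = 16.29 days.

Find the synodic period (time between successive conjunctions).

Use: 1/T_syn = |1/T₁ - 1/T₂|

Convert to SI: T₁ = 23.46 minutes = 1407.6 s; T₂ = 16.29 days = 1.40746e+06 s.
T_syn = |T₁ · T₂ / (T₁ − T₂)|.
T_syn = |1407.6 · 1.40746e+06 / (1407.6 − 1.40746e+06)| s ≈ 1409 s = 23.48 minutes.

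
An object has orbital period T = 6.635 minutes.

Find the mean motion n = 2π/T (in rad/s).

Convert to SI: T = 6.635 minutes = 398.1 s.
n = 2π / T.
n = 2π / 398.1 s ≈ 0.01578 rad/s.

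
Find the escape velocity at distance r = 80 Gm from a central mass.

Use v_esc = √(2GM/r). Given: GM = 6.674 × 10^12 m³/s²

Convert to SI: r = 80 Gm = 8e+10 m.
Escape velocity comes from setting total energy to zero: ½v² − GM/r = 0 ⇒ v_esc = √(2GM / r).
v_esc = √(2 · 6.674e+12 / 8e+10) m/s ≈ 12.92 m/s = 12.92 m/s.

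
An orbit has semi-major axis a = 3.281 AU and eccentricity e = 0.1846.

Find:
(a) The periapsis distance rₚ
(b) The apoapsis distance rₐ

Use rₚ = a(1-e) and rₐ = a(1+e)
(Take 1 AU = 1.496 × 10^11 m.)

Convert to SI: a = 3.281 AU = 4.90838e+11 m.
(a) rₚ = a(1 − e) = 4.90838e+11 · (1 − 0.1846) = 4.90838e+11 · 0.8154 ≈ 4.002e+11 m = 2.675 AU.
(b) rₐ = a(1 + e) = 4.90838e+11 · (1 + 0.1846) = 4.90838e+11 · 1.1846 ≈ 5.814e+11 m = 3.887 AU.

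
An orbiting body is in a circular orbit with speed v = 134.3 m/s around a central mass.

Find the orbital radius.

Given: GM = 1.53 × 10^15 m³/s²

For a circular orbit, v² = GM / r, so r = GM / v².
r = 1.53e+15 / (134.3)² m ≈ 8.483e+10 m = 84.83 Gm.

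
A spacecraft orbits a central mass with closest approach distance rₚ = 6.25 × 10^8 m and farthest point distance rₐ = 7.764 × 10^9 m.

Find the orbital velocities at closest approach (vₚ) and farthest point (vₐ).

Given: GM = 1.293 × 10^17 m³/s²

Use the vis-viva equation v² = GM(2/r − 1/a) with a = (rₚ + rₐ)/2 = (6.25e+08 + 7.764e+09)/2 = 4.1945e+09 m.
vₚ = √(GM · (2/rₚ − 1/a)) = √(1.293e+17 · (2/6.25e+08 − 1/4.1945e+09)) m/s ≈ 1.957e+04 m/s = 19.57 km/s.
vₐ = √(GM · (2/rₐ − 1/a)) = √(1.293e+17 · (2/7.764e+09 − 1/4.1945e+09)) m/s ≈ 1575 m/s = 1.575 km/s.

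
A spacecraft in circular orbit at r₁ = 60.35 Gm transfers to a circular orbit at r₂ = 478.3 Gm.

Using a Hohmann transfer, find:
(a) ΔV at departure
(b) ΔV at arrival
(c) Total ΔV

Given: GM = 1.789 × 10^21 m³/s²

Convert to SI: r₁ = 60.35 Gm = 6.035e+10 m; r₂ = 478.3 Gm = 4.783e+11 m.
Transfer semi-major axis: a_t = (r₁ + r₂)/2 = (6.035e+10 + 4.783e+11)/2 = 2.69325e+11 m.
Circular speeds: v₁ = √(GM/r₁) = 172174 m/s, v₂ = √(GM/r₂) = 61158.2 m/s.
Transfer speeds (vis-viva v² = GM(2/r − 1/a_t)): v₁ᵗ = 229445 m/s, v₂ᵗ = 28950.4 m/s.
(a) ΔV₁ = |v₁ᵗ − v₁| ≈ 5.727e+04 m/s = 57.27 km/s.
(b) ΔV₂ = |v₂ − v₂ᵗ| ≈ 3.221e+04 m/s = 32.21 km/s.
(c) ΔV_total = ΔV₁ + ΔV₂ ≈ 8.948e+04 m/s = 89.48 km/s.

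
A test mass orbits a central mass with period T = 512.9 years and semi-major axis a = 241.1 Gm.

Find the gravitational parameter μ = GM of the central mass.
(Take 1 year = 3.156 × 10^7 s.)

Convert to SI: T = 512.9 years = 1.61871e+10 s; a = 241.1 Gm = 2.411e+11 m.
GM = 4π² · a³ / T².
GM = 4π² · (2.411e+11)³ / (1.61871e+10)² m³/s² ≈ 2.112e+15 m³/s² = 2.112 × 10^15 m³/s².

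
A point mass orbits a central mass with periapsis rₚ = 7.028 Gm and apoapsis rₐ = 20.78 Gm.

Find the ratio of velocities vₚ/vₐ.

Convert to SI: rₚ = 7.028 Gm = 7.028e+09 m; rₐ = 20.78 Gm = 2.078e+10 m.
Conservation of angular momentum gives rₚvₚ = rₐvₐ, so vₚ/vₐ = rₐ/rₚ.
vₚ/vₐ = 2.078e+10 / 7.028e+09 ≈ 2.957.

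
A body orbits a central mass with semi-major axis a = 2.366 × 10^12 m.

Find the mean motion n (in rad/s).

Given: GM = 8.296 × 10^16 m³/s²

n = √(GM / a³).
n = √(8.296e+16 / (2.366e+12)³) rad/s ≈ 7.914e-11 rad/s.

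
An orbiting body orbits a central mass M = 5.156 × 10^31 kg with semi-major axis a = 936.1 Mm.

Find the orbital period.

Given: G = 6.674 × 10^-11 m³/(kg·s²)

Convert to SI: a = 936.1 Mm = 9.361e+08 m.
GM = G · M = 6.674e-11 · 5.156e+31 = 3.44111e+21 m³/s².
Kepler's third law: T = 2π √(a³ / GM).
Substituting a = 9.361e+08 m and GM = 3.44111e+21 m³/s²:
T = 2π √((9.361e+08)³ / 3.44111e+21) s
T ≈ 3068 s = 51.13 minutes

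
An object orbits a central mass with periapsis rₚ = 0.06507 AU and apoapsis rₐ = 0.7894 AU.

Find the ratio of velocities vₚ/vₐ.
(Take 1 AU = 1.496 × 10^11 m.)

Convert to SI: rₚ = 0.06507 AU = 9.73447e+09 m; rₐ = 0.7894 AU = 1.18094e+11 m.
Conservation of angular momentum gives rₚvₚ = rₐvₐ, so vₚ/vₐ = rₐ/rₚ.
vₚ/vₐ = 1.18094e+11 / 9.73447e+09 ≈ 12.13.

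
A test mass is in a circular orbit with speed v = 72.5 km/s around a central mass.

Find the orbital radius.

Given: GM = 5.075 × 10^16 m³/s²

Convert to SI: v = 72.5 km/s = 72500 m/s.
For a circular orbit, v² = GM / r, so r = GM / v².
r = 5.075e+16 / (72500)² m ≈ 9.655e+06 m = 9.655 Mm.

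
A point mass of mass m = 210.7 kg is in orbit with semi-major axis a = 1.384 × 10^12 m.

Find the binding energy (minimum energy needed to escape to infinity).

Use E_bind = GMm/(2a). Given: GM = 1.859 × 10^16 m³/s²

Total orbital energy is E = −GMm/(2a); binding energy is E_bind = −E = GMm/(2a).
E_bind = 1.859e+16 · 210.7 / (2 · 1.384e+12) J ≈ 1.415e+06 J = 1.415 MJ.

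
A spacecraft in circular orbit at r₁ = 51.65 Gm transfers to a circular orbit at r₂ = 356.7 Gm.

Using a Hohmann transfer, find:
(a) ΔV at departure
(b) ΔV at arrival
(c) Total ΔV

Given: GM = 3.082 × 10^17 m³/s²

Convert to SI: r₁ = 51.65 Gm = 5.165e+10 m; r₂ = 356.7 Gm = 3.567e+11 m.
Transfer semi-major axis: a_t = (r₁ + r₂)/2 = (5.165e+10 + 3.567e+11)/2 = 2.04175e+11 m.
Circular speeds: v₁ = √(GM/r₁) = 2442.76 m/s, v₂ = √(GM/r₂) = 929.533 m/s.
Transfer speeds (vis-viva v² = GM(2/r − 1/a_t)): v₁ᵗ = 3228.73 m/s, v₂ᵗ = 467.518 m/s.
(a) ΔV₁ = |v₁ᵗ − v₁| ≈ 786 m/s = 786 m/s.
(b) ΔV₂ = |v₂ − v₂ᵗ| ≈ 462 m/s = 462 m/s.
(c) ΔV_total = ΔV₁ + ΔV₂ ≈ 1248 m/s = 1.248 km/s.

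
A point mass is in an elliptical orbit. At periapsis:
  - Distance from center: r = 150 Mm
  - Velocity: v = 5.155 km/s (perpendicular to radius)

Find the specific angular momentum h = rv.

Convert to SI: r = 150 Mm = 1.5e+08 m; v = 5.155 km/s = 5155 m/s.
With v perpendicular to r, h = r · v.
h = 1.5e+08 · 5155 m²/s ≈ 7.732e+11 m²/s.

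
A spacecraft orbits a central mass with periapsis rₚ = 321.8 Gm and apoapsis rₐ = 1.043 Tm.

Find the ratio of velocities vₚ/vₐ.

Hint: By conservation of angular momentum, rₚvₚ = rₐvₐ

Convert to SI: rₚ = 321.8 Gm = 3.218e+11 m; rₐ = 1.043 Tm = 1.043e+12 m.
Conservation of angular momentum gives rₚvₚ = rₐvₐ, so vₚ/vₐ = rₐ/rₚ.
vₚ/vₐ = 1.043e+12 / 3.218e+11 ≈ 3.241.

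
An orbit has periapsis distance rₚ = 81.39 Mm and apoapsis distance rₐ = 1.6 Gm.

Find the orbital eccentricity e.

Convert to SI: rₚ = 81.39 Mm = 8.139e+07 m; rₐ = 1.6 Gm = 1.6e+09 m.
e = (rₐ − rₚ) / (rₐ + rₚ).
e = (1.6e+09 − 8.139e+07) / (1.6e+09 + 8.139e+07) = 1.51861e+09 / 1.68139e+09 ≈ 0.9032.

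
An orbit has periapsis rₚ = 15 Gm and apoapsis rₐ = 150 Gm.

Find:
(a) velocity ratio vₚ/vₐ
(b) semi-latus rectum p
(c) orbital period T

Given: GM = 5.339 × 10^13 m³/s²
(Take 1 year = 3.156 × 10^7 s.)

Convert to SI: rₚ = 15 Gm = 1.5e+10 m; rₐ = 150 Gm = 1.5e+11 m.
(a) Conservation of angular momentum (rₚvₚ = rₐvₐ) gives vₚ/vₐ = rₐ/rₚ = 1.5e+11/1.5e+10 ≈ 10
(b) From a = (rₚ + rₐ)/2 = 8.25e+10 m and e = (rₐ − rₚ)/(rₐ + rₚ) = 0.818182, p = a(1 − e²) = 8.25e+10 · (1 − (0.818182)²) ≈ 2.727e+10 m
(c) With a = (rₚ + rₐ)/2 = 8.25e+10 m, T = 2π √(a³/GM) = 2π √((8.25e+10)³/5.339e+13) s ≈ 2.038e+10 s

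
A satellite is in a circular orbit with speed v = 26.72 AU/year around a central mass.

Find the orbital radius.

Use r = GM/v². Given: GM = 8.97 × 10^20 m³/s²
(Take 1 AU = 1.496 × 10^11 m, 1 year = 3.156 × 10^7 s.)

Convert to SI: v = 26.72 AU/year = 126658 m/s.
For a circular orbit, v² = GM / r, so r = GM / v².
r = 8.97e+20 / (126658)² m ≈ 5.592e+10 m = 0.3738 AU.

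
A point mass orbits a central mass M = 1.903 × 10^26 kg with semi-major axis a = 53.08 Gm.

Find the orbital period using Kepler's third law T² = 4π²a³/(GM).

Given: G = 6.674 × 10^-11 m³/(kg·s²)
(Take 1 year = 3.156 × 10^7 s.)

Convert to SI: a = 53.08 Gm = 5.308e+10 m.
GM = G · M = 6.674e-11 · 1.903e+26 = 1.27006e+16 m³/s².
Kepler's third law: T = 2π √(a³ / GM).
Substituting a = 5.308e+10 m and GM = 1.27006e+16 m³/s²:
T = 2π √((5.308e+10)³ / 1.27006e+16) s
T ≈ 6.818e+08 s = 21.6 years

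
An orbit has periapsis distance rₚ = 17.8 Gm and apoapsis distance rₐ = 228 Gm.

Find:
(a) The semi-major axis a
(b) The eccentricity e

Convert to SI: rₚ = 17.8 Gm = 1.78e+10 m; rₐ = 228 Gm = 2.28e+11 m.
(a) a = (rₚ + rₐ) / 2 = (1.78e+10 + 2.28e+11) / 2 ≈ 1.229e+11 m = 122.9 Gm.
(b) e = (rₐ − rₚ) / (rₐ + rₚ) = (2.28e+11 − 1.78e+10) / (2.28e+11 + 1.78e+10) ≈ 0.8552.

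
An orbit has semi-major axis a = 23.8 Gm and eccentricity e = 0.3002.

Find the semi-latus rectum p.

Convert to SI: a = 23.8 Gm = 2.38e+10 m.
p = a (1 − e²).
p = 2.38e+10 · (1 − (0.3002)²) = 2.38e+10 · 0.90988 ≈ 2.166e+10 m = 21.66 Gm.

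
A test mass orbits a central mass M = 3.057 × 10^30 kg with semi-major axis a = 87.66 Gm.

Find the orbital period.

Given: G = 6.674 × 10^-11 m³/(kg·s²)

Convert to SI: a = 87.66 Gm = 8.766e+10 m.
GM = G · M = 6.674e-11 · 3.057e+30 = 2.04024e+20 m³/s².
Kepler's third law: T = 2π √(a³ / GM).
Substituting a = 8.766e+10 m and GM = 2.04024e+20 m³/s²:
T = 2π √((8.766e+10)³ / 2.04024e+20) s
T ≈ 1.142e+07 s = 132.1 days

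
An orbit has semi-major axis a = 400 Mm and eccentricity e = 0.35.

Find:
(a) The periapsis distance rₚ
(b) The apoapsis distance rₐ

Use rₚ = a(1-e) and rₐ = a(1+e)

Convert to SI: a = 400 Mm = 4e+08 m.
(a) rₚ = a(1 − e) = 4e+08 · (1 − 0.35) = 4e+08 · 0.65 ≈ 2.6e+08 m = 260 Mm.
(b) rₐ = a(1 + e) = 4e+08 · (1 + 0.35) = 4e+08 · 1.35 ≈ 5.4e+08 m = 540 Mm.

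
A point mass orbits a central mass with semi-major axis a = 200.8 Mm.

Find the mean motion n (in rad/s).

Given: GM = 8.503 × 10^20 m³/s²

Convert to SI: a = 200.8 Mm = 2.008e+08 m.
n = √(GM / a³).
n = √(8.503e+20 / (2.008e+08)³) rad/s ≈ 0.01025 rad/s.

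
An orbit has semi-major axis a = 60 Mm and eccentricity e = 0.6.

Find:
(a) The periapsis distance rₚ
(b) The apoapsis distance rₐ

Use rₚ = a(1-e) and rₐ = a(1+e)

Convert to SI: a = 60 Mm = 6e+07 m.
(a) rₚ = a(1 − e) = 6e+07 · (1 − 0.6) = 6e+07 · 0.4 ≈ 2.4e+07 m = 24 Mm.
(b) rₐ = a(1 + e) = 6e+07 · (1 + 0.6) = 6e+07 · 1.6 ≈ 9.6e+07 m = 96 Mm.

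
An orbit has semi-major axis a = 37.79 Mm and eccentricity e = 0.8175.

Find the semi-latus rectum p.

Convert to SI: a = 37.79 Mm = 3.779e+07 m.
p = a (1 − e²).
p = 3.779e+07 · (1 − (0.8175)²) = 3.779e+07 · 0.331694 ≈ 1.253e+07 m = 12.53 Mm.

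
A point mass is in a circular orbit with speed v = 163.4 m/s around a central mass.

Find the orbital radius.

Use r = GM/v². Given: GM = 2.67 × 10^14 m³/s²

For a circular orbit, v² = GM / r, so r = GM / v².
r = 2.67e+14 / (163.4)² m ≈ 1e+10 m = 10 Gm.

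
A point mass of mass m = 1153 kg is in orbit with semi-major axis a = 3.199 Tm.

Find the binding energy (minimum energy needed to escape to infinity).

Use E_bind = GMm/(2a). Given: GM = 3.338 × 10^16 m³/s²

Convert to SI: a = 3.199 Tm = 3.199e+12 m.
Total orbital energy is E = −GMm/(2a); binding energy is E_bind = −E = GMm/(2a).
E_bind = 3.338e+16 · 1153 / (2 · 3.199e+12) J ≈ 6.015e+06 J = 6.015 MJ.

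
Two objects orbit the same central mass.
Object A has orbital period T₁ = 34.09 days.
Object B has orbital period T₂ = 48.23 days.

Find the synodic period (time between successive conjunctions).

Convert to SI: T₁ = 34.09 days = 2.94538e+06 s; T₂ = 48.23 days = 4.16707e+06 s.
T_syn = |T₁ · T₂ / (T₁ − T₂)|.
T_syn = |2.94538e+06 · 4.16707e+06 / (2.94538e+06 − 4.16707e+06)| s ≈ 1.005e+07 s = 116.3 days.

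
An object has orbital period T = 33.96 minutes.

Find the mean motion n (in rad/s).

Convert to SI: T = 33.96 minutes = 2037.6 s.
n = 2π / T.
n = 2π / 2037.6 s ≈ 0.003084 rad/s.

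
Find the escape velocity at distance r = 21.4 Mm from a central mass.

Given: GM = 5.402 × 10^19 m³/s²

Convert to SI: r = 21.4 Mm = 2.14e+07 m.
Escape velocity comes from setting total energy to zero: ½v² − GM/r = 0 ⇒ v_esc = √(2GM / r).
v_esc = √(2 · 5.402e+19 / 2.14e+07) m/s ≈ 2.247e+06 m/s = 2247 km/s.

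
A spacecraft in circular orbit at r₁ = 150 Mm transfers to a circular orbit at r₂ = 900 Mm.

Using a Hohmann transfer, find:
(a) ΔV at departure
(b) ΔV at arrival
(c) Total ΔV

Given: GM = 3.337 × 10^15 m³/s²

Convert to SI: r₁ = 150 Mm = 1.5e+08 m; r₂ = 900 Mm = 9e+08 m.
Transfer semi-major axis: a_t = (r₁ + r₂)/2 = (1.5e+08 + 9e+08)/2 = 5.25e+08 m.
Circular speeds: v₁ = √(GM/r₁) = 4716.64 m/s, v₂ = √(GM/r₂) = 1925.56 m/s.
Transfer speeds (vis-viva v² = GM(2/r − 1/a_t)): v₁ᵗ = 6175.53 m/s, v₂ᵗ = 1029.25 m/s.
(a) ΔV₁ = |v₁ᵗ − v₁| ≈ 1459 m/s = 1.459 km/s.
(b) ΔV₂ = |v₂ − v₂ᵗ| ≈ 896.3 m/s = 896.3 m/s.
(c) ΔV_total = ΔV₁ + ΔV₂ ≈ 2355 m/s = 2.355 km/s.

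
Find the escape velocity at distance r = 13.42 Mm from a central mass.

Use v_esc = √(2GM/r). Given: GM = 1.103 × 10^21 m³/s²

Convert to SI: r = 13.42 Mm = 1.342e+07 m.
Escape velocity comes from setting total energy to zero: ½v² − GM/r = 0 ⇒ v_esc = √(2GM / r).
v_esc = √(2 · 1.103e+21 / 1.342e+07) m/s ≈ 1.282e+07 m/s = 1.282e+04 km/s.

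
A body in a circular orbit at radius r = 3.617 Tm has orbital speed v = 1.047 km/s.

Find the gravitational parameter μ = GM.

Convert to SI: r = 3.617 Tm = 3.617e+12 m; v = 1.047 km/s = 1047 m/s.
For a circular orbit v² = GM/r, so GM = v² · r.
GM = (1047)² · 3.617e+12 m³/s² ≈ 3.965e+18 m³/s² = 3.965 × 10^18 m³/s².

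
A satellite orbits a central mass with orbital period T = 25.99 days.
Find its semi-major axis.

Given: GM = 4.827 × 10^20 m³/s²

Convert to SI: T = 25.99 days = 2.24554e+06 s.
Invert Kepler's third law: a = (GM · T² / (4π²))^(1/3).
Substituting T = 2.24554e+06 s and GM = 4.827e+20 m³/s²:
a = (4.827e+20 · (2.24554e+06)² / (4π²))^(1/3) m
a ≈ 3.951e+10 m = 39.51 Gm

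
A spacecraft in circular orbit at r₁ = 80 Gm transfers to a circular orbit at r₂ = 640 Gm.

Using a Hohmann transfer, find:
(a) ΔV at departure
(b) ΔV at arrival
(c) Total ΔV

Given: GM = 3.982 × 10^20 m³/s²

Convert to SI: r₁ = 80 Gm = 8e+10 m; r₂ = 640 Gm = 6.4e+11 m.
Transfer semi-major axis: a_t = (r₁ + r₂)/2 = (8e+10 + 6.4e+11)/2 = 3.6e+11 m.
Circular speeds: v₁ = √(GM/r₁) = 70551.4 m/s, v₂ = √(GM/r₂) = 24943.7 m/s.
Transfer speeds (vis-viva v² = GM(2/r − 1/a_t)): v₁ᵗ = 94068.5 m/s, v₂ᵗ = 11758.6 m/s.
(a) ΔV₁ = |v₁ᵗ − v₁| ≈ 2.352e+04 m/s = 23.52 km/s.
(b) ΔV₂ = |v₂ − v₂ᵗ| ≈ 1.319e+04 m/s = 13.19 km/s.
(c) ΔV_total = ΔV₁ + ΔV₂ ≈ 3.67e+04 m/s = 36.7 km/s.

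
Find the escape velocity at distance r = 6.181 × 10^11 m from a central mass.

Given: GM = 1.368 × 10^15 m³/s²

Escape velocity comes from setting total energy to zero: ½v² − GM/r = 0 ⇒ v_esc = √(2GM / r).
v_esc = √(2 · 1.368e+15 / 6.181e+11) m/s ≈ 66.53 m/s = 66.53 m/s.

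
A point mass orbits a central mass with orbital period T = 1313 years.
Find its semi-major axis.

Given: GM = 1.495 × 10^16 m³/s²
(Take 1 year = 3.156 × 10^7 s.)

Convert to SI: T = 1313 years = 4.14383e+10 s.
Invert Kepler's third law: a = (GM · T² / (4π²))^(1/3).
Substituting T = 4.14383e+10 s and GM = 1.495e+16 m³/s²:
a = (1.495e+16 · (4.14383e+10)² / (4π²))^(1/3) m
a ≈ 8.664e+11 m = 866.4 Gm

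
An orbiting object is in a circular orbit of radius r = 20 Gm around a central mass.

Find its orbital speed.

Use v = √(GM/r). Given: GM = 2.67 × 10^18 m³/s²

Convert to SI: r = 20 Gm = 2e+10 m.
For a circular orbit, gravity supplies the centripetal force, so v = √(GM / r).
v = √(2.67e+18 / 2e+10) m/s ≈ 1.155e+04 m/s = 11.55 km/s.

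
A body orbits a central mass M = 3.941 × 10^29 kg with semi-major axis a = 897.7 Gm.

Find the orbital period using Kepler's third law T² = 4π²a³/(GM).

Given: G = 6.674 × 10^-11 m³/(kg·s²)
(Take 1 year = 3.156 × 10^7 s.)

Convert to SI: a = 897.7 Gm = 8.977e+11 m.
GM = G · M = 6.674e-11 · 3.941e+29 = 2.63022e+19 m³/s².
Kepler's third law: T = 2π √(a³ / GM).
Substituting a = 8.977e+11 m and GM = 2.63022e+19 m³/s²:
T = 2π √((8.977e+11)³ / 2.63022e+19) s
T ≈ 1.042e+09 s = 33.02 years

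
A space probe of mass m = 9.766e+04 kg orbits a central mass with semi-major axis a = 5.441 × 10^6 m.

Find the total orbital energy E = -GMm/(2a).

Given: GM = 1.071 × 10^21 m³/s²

E = −GMm / (2a).
E = −1.071e+21 · 9.766e+04 / (2 · 5.441e+06) J ≈ -9.612e+18 J = -9.612 EJ.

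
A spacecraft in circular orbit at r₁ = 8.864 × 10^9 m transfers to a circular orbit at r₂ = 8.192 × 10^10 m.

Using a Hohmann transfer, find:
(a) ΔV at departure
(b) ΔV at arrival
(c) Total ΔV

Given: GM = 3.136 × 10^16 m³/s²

Transfer semi-major axis: a_t = (r₁ + r₂)/2 = (8.864e+09 + 8.192e+10)/2 = 4.5392e+10 m.
Circular speeds: v₁ = √(GM/r₁) = 1880.93 m/s, v₂ = √(GM/r₂) = 618.718 m/s.
Transfer speeds (vis-viva v² = GM(2/r − 1/a_t)): v₁ᵗ = 2526.84 m/s, v₂ᵗ = 273.412 m/s.
(a) ΔV₁ = |v₁ᵗ − v₁| ≈ 645.9 m/s = 645.9 m/s.
(b) ΔV₂ = |v₂ − v₂ᵗ| ≈ 345.3 m/s = 345.3 m/s.
(c) ΔV_total = ΔV₁ + ΔV₂ ≈ 991.2 m/s = 991.2 m/s.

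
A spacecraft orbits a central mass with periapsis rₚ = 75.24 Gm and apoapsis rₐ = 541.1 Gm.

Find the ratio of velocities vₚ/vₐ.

Convert to SI: rₚ = 75.24 Gm = 7.524e+10 m; rₐ = 541.1 Gm = 5.411e+11 m.
Conservation of angular momentum gives rₚvₚ = rₐvₐ, so vₚ/vₐ = rₐ/rₚ.
vₚ/vₐ = 5.411e+11 / 7.524e+10 ≈ 7.192.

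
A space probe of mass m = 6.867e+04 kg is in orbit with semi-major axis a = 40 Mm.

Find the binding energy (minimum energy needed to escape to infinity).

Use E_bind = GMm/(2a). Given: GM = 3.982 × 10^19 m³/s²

Convert to SI: a = 40 Mm = 4e+07 m.
Total orbital energy is E = −GMm/(2a); binding energy is E_bind = −E = GMm/(2a).
E_bind = 3.982e+19 · 6.867e+04 / (2 · 4e+07) J ≈ 3.418e+16 J = 34.18 PJ.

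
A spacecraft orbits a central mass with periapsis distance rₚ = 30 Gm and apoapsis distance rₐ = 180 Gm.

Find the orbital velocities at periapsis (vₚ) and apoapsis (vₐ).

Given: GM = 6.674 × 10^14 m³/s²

Convert to SI: rₚ = 30 Gm = 3e+10 m; rₐ = 180 Gm = 1.8e+11 m.
Use the vis-viva equation v² = GM(2/r − 1/a) with a = (rₚ + rₐ)/2 = (3e+10 + 1.8e+11)/2 = 1.05e+11 m.
vₚ = √(GM · (2/rₚ − 1/a)) = √(6.674e+14 · (2/3e+10 − 1/1.05e+11)) m/s ≈ 195.3 m/s = 195.3 m/s.
vₐ = √(GM · (2/rₐ − 1/a)) = √(6.674e+14 · (2/1.8e+11 − 1/1.05e+11)) m/s ≈ 32.55 m/s = 32.55 m/s.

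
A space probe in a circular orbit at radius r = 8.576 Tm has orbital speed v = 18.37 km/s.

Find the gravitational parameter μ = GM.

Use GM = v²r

Convert to SI: r = 8.576 Tm = 8.576e+12 m; v = 18.37 km/s = 18370 m/s.
For a circular orbit v² = GM/r, so GM = v² · r.
GM = (18370)² · 8.576e+12 m³/s² ≈ 2.894e+21 m³/s² = 2.894 × 10^21 m³/s².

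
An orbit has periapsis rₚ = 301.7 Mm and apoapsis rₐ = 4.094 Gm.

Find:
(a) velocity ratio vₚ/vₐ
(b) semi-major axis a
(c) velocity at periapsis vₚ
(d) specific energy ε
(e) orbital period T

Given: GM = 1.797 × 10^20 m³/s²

Convert to SI: rₚ = 301.7 Mm = 3.017e+08 m; rₐ = 4.094 Gm = 4.094e+09 m.
(a) Conservation of angular momentum (rₚvₚ = rₐvₐ) gives vₚ/vₐ = rₐ/rₚ = 4.094e+09/3.017e+08 ≈ 13.57
(b) a = (rₚ + rₐ)/2 = (3.017e+08 + 4.094e+09)/2 ≈ 2.198e+09 m
(c) With a = (rₚ + rₐ)/2 = 2.19785e+09 m, vₚ = √(GM (2/rₚ − 1/a)) = √(1.797e+20 · (2/3.017e+08 − 1/2.19785e+09)) m/s ≈ 1.053e+06 m/s
(d) With a = (rₚ + rₐ)/2 = 2.19785e+09 m, ε = −GM/(2a) = −1.797e+20/(2 · 2.19785e+09) J/kg ≈ -4.088e+10 J/kg
(e) With a = (rₚ + rₐ)/2 = 2.19785e+09 m, T = 2π √(a³/GM) = 2π √((2.19785e+09)³/1.797e+20) s ≈ 4.83e+04 s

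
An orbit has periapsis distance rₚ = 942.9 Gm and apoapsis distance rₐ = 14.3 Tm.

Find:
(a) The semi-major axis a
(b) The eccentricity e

Convert to SI: rₚ = 942.9 Gm = 9.429e+11 m; rₐ = 14.3 Tm = 1.43e+13 m.
(a) a = (rₚ + rₐ) / 2 = (9.429e+11 + 1.43e+13) / 2 ≈ 7.621e+12 m = 7.621 Tm.
(b) e = (rₐ − rₚ) / (rₐ + rₚ) = (1.43e+13 − 9.429e+11) / (1.43e+13 + 9.429e+11) ≈ 0.8763.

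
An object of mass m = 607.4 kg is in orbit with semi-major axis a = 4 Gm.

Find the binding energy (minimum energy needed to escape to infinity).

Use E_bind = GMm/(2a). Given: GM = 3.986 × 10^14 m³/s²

Convert to SI: a = 4 Gm = 4e+09 m.
Total orbital energy is E = −GMm/(2a); binding energy is E_bind = −E = GMm/(2a).
E_bind = 3.986e+14 · 607.4 / (2 · 4e+09) J ≈ 3.026e+07 J = 30.26 MJ.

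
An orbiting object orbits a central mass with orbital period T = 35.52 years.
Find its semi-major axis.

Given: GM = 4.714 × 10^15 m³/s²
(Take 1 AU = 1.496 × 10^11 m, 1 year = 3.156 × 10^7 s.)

Convert to SI: T = 35.52 years = 1.12101e+09 s.
Invert Kepler's third law: a = (GM · T² / (4π²))^(1/3).
Substituting T = 1.12101e+09 s and GM = 4.714e+15 m³/s²:
a = (4.714e+15 · (1.12101e+09)² / (4π²))^(1/3) m
a ≈ 5.314e+10 m = 0.3552 AU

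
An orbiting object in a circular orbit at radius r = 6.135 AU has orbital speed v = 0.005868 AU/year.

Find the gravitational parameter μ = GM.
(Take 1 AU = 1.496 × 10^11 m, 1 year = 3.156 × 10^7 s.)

Convert to SI: r = 6.135 AU = 9.17796e+11 m; v = 0.005868 AU/year = 27.8154 m/s.
For a circular orbit v² = GM/r, so GM = v² · r.
GM = (27.8154)² · 9.17796e+11 m³/s² ≈ 7.101e+14 m³/s² = 7.101 × 10^14 m³/s².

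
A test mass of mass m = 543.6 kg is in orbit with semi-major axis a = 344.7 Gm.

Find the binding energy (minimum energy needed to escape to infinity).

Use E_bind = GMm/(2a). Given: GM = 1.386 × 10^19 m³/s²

Convert to SI: a = 344.7 Gm = 3.447e+11 m.
Total orbital energy is E = −GMm/(2a); binding energy is E_bind = −E = GMm/(2a).
E_bind = 1.386e+19 · 543.6 / (2 · 3.447e+11) J ≈ 1.093e+10 J = 10.93 GJ.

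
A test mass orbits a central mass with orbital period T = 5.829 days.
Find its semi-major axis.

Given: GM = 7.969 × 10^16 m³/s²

Convert to SI: T = 5.829 days = 503626 s.
Invert Kepler's third law: a = (GM · T² / (4π²))^(1/3).
Substituting T = 503626 s and GM = 7.969e+16 m³/s²:
a = (7.969e+16 · (503626)² / (4π²))^(1/3) m
a ≈ 8e+08 m = 800 Mm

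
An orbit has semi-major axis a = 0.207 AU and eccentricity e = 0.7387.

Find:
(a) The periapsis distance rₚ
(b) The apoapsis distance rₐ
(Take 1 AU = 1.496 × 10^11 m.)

Convert to SI: a = 0.207 AU = 3.09672e+10 m.
(a) rₚ = a(1 − e) = 3.09672e+10 · (1 − 0.7387) = 3.09672e+10 · 0.2613 ≈ 8.092e+09 m = 0.05409 AU.
(b) rₐ = a(1 + e) = 3.09672e+10 · (1 + 0.7387) = 3.09672e+10 · 1.7387 ≈ 5.384e+10 m = 0.3599 AU.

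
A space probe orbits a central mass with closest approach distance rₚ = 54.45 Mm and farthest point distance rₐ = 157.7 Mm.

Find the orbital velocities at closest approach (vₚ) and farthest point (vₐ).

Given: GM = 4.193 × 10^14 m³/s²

Convert to SI: rₚ = 54.45 Mm = 5.445e+07 m; rₐ = 157.7 Mm = 1.577e+08 m.
Use the vis-viva equation v² = GM(2/r − 1/a) with a = (rₚ + rₐ)/2 = (5.445e+07 + 1.577e+08)/2 = 1.06075e+08 m.
vₚ = √(GM · (2/rₚ − 1/a)) = √(4.193e+14 · (2/5.445e+07 − 1/1.06075e+08)) m/s ≈ 3384 m/s = 3.384 km/s.
vₐ = √(GM · (2/rₐ − 1/a)) = √(4.193e+14 · (2/1.577e+08 − 1/1.06075e+08)) m/s ≈ 1168 m/s = 1.168 km/s.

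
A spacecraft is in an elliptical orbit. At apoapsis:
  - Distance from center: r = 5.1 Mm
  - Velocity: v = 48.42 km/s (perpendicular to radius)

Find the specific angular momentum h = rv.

Convert to SI: r = 5.1 Mm = 5.1e+06 m; v = 48.42 km/s = 48420 m/s.
With v perpendicular to r, h = r · v.
h = 5.1e+06 · 48420 m²/s ≈ 2.469e+11 m²/s.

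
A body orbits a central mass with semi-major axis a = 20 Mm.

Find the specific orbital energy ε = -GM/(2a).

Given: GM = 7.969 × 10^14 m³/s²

Convert to SI: a = 20 Mm = 2e+07 m.
ε = −GM / (2a).
ε = −7.969e+14 / (2 · 2e+07) J/kg ≈ -1.992e+07 J/kg = -19.92 MJ/kg.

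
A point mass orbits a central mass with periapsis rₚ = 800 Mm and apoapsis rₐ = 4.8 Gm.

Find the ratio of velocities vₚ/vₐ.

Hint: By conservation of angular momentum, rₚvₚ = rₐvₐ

Convert to SI: rₚ = 800 Mm = 8e+08 m; rₐ = 4.8 Gm = 4.8e+09 m.
Conservation of angular momentum gives rₚvₚ = rₐvₐ, so vₚ/vₐ = rₐ/rₚ.
vₚ/vₐ = 4.8e+09 / 8e+08 ≈ 6.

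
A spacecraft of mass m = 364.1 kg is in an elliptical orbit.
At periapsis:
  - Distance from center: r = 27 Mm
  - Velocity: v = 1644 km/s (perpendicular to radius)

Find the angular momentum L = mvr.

Convert to SI: r = 27 Mm = 2.7e+07 m; v = 1644 km/s = 1.644e+06 m/s.
Since v is perpendicular to r, L = m · v · r.
L = 364.1 · 1.644e+06 · 2.7e+07 kg·m²/s ≈ 1.616e+16 kg·m²/s.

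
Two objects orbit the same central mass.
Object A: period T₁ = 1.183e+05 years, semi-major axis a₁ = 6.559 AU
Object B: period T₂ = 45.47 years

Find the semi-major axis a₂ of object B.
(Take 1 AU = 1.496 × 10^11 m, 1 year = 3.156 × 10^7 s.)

Convert to SI: T₁ = 1.183e+05 years = 3.73355e+12 s; a₁ = 6.559 AU = 9.81226e+11 m; T₂ = 45.47 years = 1.43503e+09 s.
Kepler's third law: (T₁/T₂)² = (a₁/a₂)³ ⇒ a₂ = a₁ · (T₂/T₁)^(2/3).
T₂/T₁ = 1.43503e+09 / 3.73355e+12 = 0.000384362.
a₂ = 9.81226e+11 · (0.000384362)^(2/3) m ≈ 5.187e+09 m = 0.03467 AU.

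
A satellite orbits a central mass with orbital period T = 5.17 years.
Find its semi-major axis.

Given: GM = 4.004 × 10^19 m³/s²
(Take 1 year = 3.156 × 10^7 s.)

Convert to SI: T = 5.17 years = 1.63165e+08 s.
Invert Kepler's third law: a = (GM · T² / (4π²))^(1/3).
Substituting T = 1.63165e+08 s and GM = 4.004e+19 m³/s²:
a = (4.004e+19 · (1.63165e+08)² / (4π²))^(1/3) m
a ≈ 3e+11 m = 300 Gm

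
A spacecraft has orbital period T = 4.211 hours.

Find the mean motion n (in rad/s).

Convert to SI: T = 4.211 hours = 15159.6 s.
n = 2π / T.
n = 2π / 15159.6 s ≈ 0.0004145 rad/s.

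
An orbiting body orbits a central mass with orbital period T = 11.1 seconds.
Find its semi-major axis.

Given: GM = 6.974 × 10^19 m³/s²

Invert Kepler's third law: a = (GM · T² / (4π²))^(1/3).
Substituting T = 11.1 s and GM = 6.974e+19 m³/s²:
a = (6.974e+19 · (11.1)² / (4π²))^(1/3) m
a ≈ 6.015e+06 m = 6.015 × 10^6 m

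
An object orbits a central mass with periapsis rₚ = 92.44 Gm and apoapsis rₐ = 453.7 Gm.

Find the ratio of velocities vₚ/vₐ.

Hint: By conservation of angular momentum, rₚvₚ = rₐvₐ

Convert to SI: rₚ = 92.44 Gm = 9.244e+10 m; rₐ = 453.7 Gm = 4.537e+11 m.
Conservation of angular momentum gives rₚvₚ = rₐvₐ, so vₚ/vₐ = rₐ/rₚ.
vₚ/vₐ = 4.537e+11 / 9.244e+10 ≈ 4.908.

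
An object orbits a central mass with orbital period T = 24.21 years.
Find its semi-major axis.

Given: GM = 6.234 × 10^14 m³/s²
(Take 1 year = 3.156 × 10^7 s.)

Convert to SI: T = 24.21 years = 7.64068e+08 s.
Invert Kepler's third law: a = (GM · T² / (4π²))^(1/3).
Substituting T = 7.64068e+08 s and GM = 6.234e+14 m³/s²:
a = (6.234e+14 · (7.64068e+08)² / (4π²))^(1/3) m
a ≈ 2.097e+10 m = 20.97 Gm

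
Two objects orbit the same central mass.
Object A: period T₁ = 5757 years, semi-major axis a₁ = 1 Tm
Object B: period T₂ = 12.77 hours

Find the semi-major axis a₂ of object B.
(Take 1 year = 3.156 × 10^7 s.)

Convert to SI: T₁ = 5757 years = 1.81691e+11 s; a₁ = 1 Tm = 1e+12 m; T₂ = 12.77 hours = 45972 s.
Kepler's third law: (T₁/T₂)² = (a₁/a₂)³ ⇒ a₂ = a₁ · (T₂/T₁)^(2/3).
T₂/T₁ = 45972 / 1.81691e+11 = 2.53023e-07.
a₂ = 1e+12 · (2.53023e-07)^(2/3) m ≈ 4e+07 m = 40 Mm.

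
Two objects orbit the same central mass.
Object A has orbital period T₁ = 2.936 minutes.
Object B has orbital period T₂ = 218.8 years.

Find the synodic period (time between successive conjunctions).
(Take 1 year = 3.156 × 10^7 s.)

Convert to SI: T₁ = 2.936 minutes = 176.16 s; T₂ = 218.8 years = 6.90533e+09 s.
T_syn = |T₁ · T₂ / (T₁ − T₂)|.
T_syn = |176.16 · 6.90533e+09 / (176.16 − 6.90533e+09)| s ≈ 176.2 s = 2.936 minutes.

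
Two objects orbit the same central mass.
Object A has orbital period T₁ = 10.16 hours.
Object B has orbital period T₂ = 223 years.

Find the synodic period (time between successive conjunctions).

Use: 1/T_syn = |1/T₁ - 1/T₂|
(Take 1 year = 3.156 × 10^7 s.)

Convert to SI: T₁ = 10.16 hours = 36576 s; T₂ = 223 years = 7.03788e+09 s.
T_syn = |T₁ · T₂ / (T₁ − T₂)|.
T_syn = |36576 · 7.03788e+09 / (36576 − 7.03788e+09)| s ≈ 3.658e+04 s = 10.16 hours.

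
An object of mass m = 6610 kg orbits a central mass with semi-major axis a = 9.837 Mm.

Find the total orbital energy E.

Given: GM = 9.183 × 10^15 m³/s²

Convert to SI: a = 9.837 Mm = 9.837e+06 m.
E = −GMm / (2a).
E = −9.183e+15 · 6610 / (2 · 9.837e+06) J ≈ -3.085e+12 J = -3.085 TJ.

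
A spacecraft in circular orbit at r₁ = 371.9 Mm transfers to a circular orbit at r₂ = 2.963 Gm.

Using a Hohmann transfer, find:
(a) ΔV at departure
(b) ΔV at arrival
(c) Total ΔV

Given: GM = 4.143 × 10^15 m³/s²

Convert to SI: r₁ = 371.9 Mm = 3.719e+08 m; r₂ = 2.963 Gm = 2.963e+09 m.
Transfer semi-major axis: a_t = (r₁ + r₂)/2 = (3.719e+08 + 2.963e+09)/2 = 1.66745e+09 m.
Circular speeds: v₁ = √(GM/r₁) = 3337.68 m/s, v₂ = √(GM/r₂) = 1182.47 m/s.
Transfer speeds (vis-viva v² = GM(2/r − 1/a_t)): v₁ᵗ = 4449.22 m/s, v₂ᵗ = 558.442 m/s.
(a) ΔV₁ = |v₁ᵗ − v₁| ≈ 1112 m/s = 1.112 km/s.
(b) ΔV₂ = |v₂ − v₂ᵗ| ≈ 624 m/s = 624 m/s.
(c) ΔV_total = ΔV₁ + ΔV₂ ≈ 1736 m/s = 1.736 km/s.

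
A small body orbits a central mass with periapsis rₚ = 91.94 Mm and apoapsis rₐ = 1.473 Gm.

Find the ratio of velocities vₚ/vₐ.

Convert to SI: rₚ = 91.94 Mm = 9.194e+07 m; rₐ = 1.473 Gm = 1.473e+09 m.
Conservation of angular momentum gives rₚvₚ = rₐvₐ, so vₚ/vₐ = rₐ/rₚ.
vₚ/vₐ = 1.473e+09 / 9.194e+07 ≈ 16.02.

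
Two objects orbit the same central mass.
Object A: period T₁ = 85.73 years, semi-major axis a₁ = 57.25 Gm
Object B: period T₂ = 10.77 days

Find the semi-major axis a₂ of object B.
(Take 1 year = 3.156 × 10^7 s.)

Convert to SI: T₁ = 85.73 years = 2.70564e+09 s; a₁ = 57.25 Gm = 5.725e+10 m; T₂ = 10.77 days = 930528 s.
Kepler's third law: (T₁/T₂)² = (a₁/a₂)³ ⇒ a₂ = a₁ · (T₂/T₁)^(2/3).
T₂/T₁ = 930528 / 2.70564e+09 = 0.000343922.
a₂ = 5.725e+10 · (0.000343922)^(2/3) m ≈ 2.81e+08 m = 281 Mm.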